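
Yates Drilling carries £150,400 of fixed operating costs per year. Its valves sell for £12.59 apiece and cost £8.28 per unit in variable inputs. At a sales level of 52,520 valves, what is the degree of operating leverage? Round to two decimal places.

Total contribution margin = 52,520 × £4.31 = £226,361.20.
EBIT = £226,361.20 − £150,400 = £75,961.20.
Degree of operating leverage = £226,361.20 / £75,961.20 = 2.9800.

2.98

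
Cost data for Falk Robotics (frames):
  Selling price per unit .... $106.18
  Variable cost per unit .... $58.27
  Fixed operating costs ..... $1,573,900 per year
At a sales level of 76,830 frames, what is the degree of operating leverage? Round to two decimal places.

1.75

At 76,830 units, contribution = 76,830 × $47.91 = $3,680,925.30.
EBIT = $3,680,925.30 − $1,573,900 = $2,107,025.30.
Degree of operating leverage = $3,680,925.30 / $2,107,025.30 = 1.7470.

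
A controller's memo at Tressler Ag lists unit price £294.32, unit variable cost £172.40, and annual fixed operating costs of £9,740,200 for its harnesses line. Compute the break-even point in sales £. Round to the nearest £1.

£23,513,252

Contribution margin per unit = £294.32 − £172.40 = £121.92, a CM ratio of £121.92 ÷ £294.32 = 0.4142.
Break-even revenue = fixed costs × price ÷ CM = £9,740,200 × £294.32 ÷ £121.92 = £23,513,252.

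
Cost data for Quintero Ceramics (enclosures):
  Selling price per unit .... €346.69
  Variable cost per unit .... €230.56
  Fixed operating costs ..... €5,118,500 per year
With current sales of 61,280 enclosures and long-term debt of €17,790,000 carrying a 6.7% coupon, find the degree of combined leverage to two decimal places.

8.83

Contribution at this volume is 61,280 × €116.13 = €7,116,446.40.
EBIT = €7,116,446.40 − €5,118,500 = €1,997,946.40. Interest = €1,191,930.00, so EBIT − I = €806,016.40.
DCL = contribution ÷ (EBIT − I) = €7,116,446.40 ÷ €806,016.40 = 8.8292.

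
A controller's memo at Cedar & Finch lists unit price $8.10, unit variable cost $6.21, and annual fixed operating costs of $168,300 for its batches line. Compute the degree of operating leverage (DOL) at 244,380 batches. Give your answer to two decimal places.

At 244,380 units, contribution = 244,380 × $1.89 = $461,878.20.
Subtracting fixed costs: EBIT = $461,878.20 − $168,300 = $293,578.20.
DOL = contribution ÷ EBIT = $461,878.20 ÷ $293,578.20 = 1.5733.

1.57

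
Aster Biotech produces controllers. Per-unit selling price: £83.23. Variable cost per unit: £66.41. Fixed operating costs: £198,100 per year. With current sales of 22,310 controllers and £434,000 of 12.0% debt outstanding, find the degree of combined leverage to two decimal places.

At 22,310 units, contribution = 22,310 × £16.82 = £375,254.20.
Subtracting fixed costs: EBIT = £375,254.20 − £198,100 = £177,154.20. Interest = £52,080.00, so EBIT − I = £125,074.20.
Degree of total leverage = total CM / (EBIT − interest) = £375,254.20 / £125,074.20 = 3.0003.

3.00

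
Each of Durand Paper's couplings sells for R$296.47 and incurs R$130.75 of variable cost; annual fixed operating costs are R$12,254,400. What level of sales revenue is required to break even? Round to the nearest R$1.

R$21,922,894

CM per unit = R$296.47 − R$130.75 = R$165.72; CM ratio = R$165.72 / R$296.47 = 0.5590.
Break-even sales = FC ÷ CM ratio = R$12,254,400 × R$296.47 / R$165.72 = R$21,922,894.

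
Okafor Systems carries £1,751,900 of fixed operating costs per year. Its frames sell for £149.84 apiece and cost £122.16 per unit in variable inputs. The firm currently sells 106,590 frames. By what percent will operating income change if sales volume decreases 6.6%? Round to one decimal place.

-16.2%

Total contribution margin = 106,590 × £27.68 = £2,950,411.20.
Subtracting fixed costs: EBIT = £2,950,411.20 − £1,751,900 = £1,198,511.20.
DOL = contribution ÷ EBIT = £2,950,411.20 ÷ £1,198,511.20 = 2.4617.
%ΔEBIT = DOL × %ΔSales = 2.4617 × -6.6% = -16.2%.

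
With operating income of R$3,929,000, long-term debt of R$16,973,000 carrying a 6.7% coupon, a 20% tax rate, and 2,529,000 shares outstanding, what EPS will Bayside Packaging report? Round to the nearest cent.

Pre-tax income = R$3,929,000 − R$1,137,191.00 = R$2,791,809.00.
Net income = R$2,791,809.00 × (1 − 0.20) = R$2,233,447.20.
EPS = R$2,233,447.20 ÷ 2,529,000 = R$0.88.

R$0.88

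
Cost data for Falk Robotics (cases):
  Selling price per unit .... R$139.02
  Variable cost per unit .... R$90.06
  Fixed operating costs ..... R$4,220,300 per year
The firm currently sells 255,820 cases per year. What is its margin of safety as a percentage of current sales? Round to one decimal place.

Contribution margin per unit = R$139.02 − R$90.06 = R$48.96. Break-even units = R$4,220,300 ÷ R$48.96 = 86,198.94; break-even revenue = 86,198.94 × R$139.02 = R$11,983,376.35.
Actual sales revenue = 255,820 × R$139.02 = R$35,564,096.40.
Margin of safety = (R$35,564,096.40 − R$11,983,376.35) ÷ R$35,564,096.40 = 66.3%.

66.3%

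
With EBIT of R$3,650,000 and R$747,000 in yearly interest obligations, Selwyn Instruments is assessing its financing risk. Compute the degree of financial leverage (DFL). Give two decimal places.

Annual interest charges come to R$747,000.00.
DFL = EBIT ÷ (EBIT − I) = R$3,650,000 ÷ (R$3,650,000 − R$747,000.00) = R$3,650,000 ÷ R$2,903,000.00 = 1.2573.

1.26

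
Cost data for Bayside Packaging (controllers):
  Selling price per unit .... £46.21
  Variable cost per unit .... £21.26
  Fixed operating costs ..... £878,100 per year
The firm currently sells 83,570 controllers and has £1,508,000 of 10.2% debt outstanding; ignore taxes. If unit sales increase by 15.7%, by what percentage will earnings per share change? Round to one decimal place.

Total contribution margin = 83,570 × £24.95 = £2,085,071.50.
EBIT = £2,085,071.50 − £878,100 = £1,206,971.50.
After interest of £153,816.00, pre-tax earnings = £1,053,155.50.
DCL = total CM / (EBIT − I) = £2,085,071.50 / £1,053,155.50 = 1.9798.
EPS therefore changes by 1.9798 × (+15.7%) = +31.1%.

+31.1%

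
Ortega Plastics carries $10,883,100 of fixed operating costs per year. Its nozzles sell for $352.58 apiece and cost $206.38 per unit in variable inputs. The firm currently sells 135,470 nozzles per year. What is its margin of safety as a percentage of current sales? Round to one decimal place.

Unit CM = price − variable cost = $352.58 − $206.38 = $146.20. Break-even units = $10,883,100 ÷ $146.20 = 74,439.81; break-even revenue = 74,439.81 × $352.58 = $26,245,987.67.
Current sales = 135,470 × $352.58 = $47,764,012.60.
Margin of safety = ($47,764,012.60 − $26,245,987.67) ÷ $47,764,012.60 = 45.1%.

45.1%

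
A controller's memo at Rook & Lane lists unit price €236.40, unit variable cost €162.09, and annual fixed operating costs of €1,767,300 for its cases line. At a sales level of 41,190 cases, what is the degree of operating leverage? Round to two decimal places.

2.37

Total contribution margin = 41,190 × €74.31 = €3,060,828.90.
Subtracting fixed costs: EBIT = €3,060,828.90 − €1,767,300 = €1,293,528.90.
So DOL = total CM / EBIT = €3,060,828.90 / €1,293,528.90 = 2.3663.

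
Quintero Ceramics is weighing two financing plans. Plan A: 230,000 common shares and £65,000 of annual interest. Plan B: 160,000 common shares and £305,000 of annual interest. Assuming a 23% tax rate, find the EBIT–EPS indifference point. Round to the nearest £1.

£853,571

Set EPS_A = EPS_B: (EBIT − £65,000)(1 − 0.23) ÷ 230,000 = (EBIT − £305,000)(1 − 0.23) ÷ 160,000.
The (1 − t) factor cancels: (EBIT − 65,000) × 160,000 = (EBIT − 305,000) × 230,000.
EBIT × (230,000 − 160,000) = 305,000 × 230,000 − 65,000 × 160,000 = 59,750,000,000, so EBIT = 59,750,000,000 ÷ 70,000 = 853,571.43.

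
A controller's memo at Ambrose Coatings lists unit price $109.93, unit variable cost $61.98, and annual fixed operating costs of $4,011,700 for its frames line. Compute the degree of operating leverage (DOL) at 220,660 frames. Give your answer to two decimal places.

1.61

Contribution at this volume is 220,660 × $47.95 = $10,580,647.00.
Operating income = contribution − fixed costs = $10,580,647.00 − $4,011,700 = $6,568,947.00.
So DOL = total CM / EBIT = $10,580,647.00 / $6,568,947.00 = 1.6107.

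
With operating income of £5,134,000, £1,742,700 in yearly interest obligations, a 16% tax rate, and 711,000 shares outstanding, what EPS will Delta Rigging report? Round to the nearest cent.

£4.01

Pre-tax income = £5,134,000 − £1,742,700.00 = £3,391,300.00.
After tax at 16%: net income = £3,391,300.00 × 0.84 = £2,848,692.00.
Per share: £2,848,692.00 / 711,000 shares = £4.01.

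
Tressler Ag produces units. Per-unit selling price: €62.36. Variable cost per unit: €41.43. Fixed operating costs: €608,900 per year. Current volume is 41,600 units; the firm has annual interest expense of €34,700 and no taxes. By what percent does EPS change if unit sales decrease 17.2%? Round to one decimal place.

Total contribution margin = 41,600 × €20.93 = €870,688.00.
Subtracting fixed costs: EBIT = €870,688.00 − €608,900 = €261,788.00.
Interest = €34,700.00, so EBIT − I = €227,088.00.
Degree of combined leverage = contribution ÷ (EBIT − I) = €870,688.00 ÷ €227,088.00 = 3.8341.
EPS therefore changes by 3.8341 × (-17.2%) = -65.9%.

-65.9%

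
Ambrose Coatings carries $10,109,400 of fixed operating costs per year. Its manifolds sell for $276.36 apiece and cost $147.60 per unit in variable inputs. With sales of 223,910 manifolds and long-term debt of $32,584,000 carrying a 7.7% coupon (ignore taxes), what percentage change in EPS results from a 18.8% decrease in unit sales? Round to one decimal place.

-33.4%

Total contribution margin = 223,910 × $128.76 = $28,830,651.60.
Operating income = contribution − fixed costs = $28,830,651.60 − $10,109,400 = $18,721,251.60.
Interest = $2,508,968.00, so EBIT − I = $16,212,283.60.
DCL = total CM / (EBIT − I) = $28,830,651.60 / $16,212,283.60 = 1.7783.
EPS therefore changes by 1.7783 × (-18.8%) = -33.4%.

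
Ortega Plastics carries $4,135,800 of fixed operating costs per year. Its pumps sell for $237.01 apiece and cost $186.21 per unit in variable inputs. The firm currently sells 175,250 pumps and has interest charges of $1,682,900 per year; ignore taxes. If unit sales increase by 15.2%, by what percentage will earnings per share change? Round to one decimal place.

Total contribution margin = 175,250 × $50.80 = $8,902,700.00.
Subtracting fixed costs: EBIT = $8,902,700.00 − $4,135,800 = $4,766,900.00.
Interest = $1,682,900.00, so EBIT − I = $3,084,000.00.
Degree of combined leverage = contribution ÷ (EBIT − I) = $8,902,700.00 ÷ $3,084,000.00 = 2.8867.
%ΔEPS = DCL × %ΔSales = 2.8867 × +15.2% = +43.9%.

+43.9%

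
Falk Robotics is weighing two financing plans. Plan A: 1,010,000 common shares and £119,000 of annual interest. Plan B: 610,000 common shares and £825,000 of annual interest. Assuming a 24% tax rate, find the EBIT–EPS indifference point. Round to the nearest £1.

At indifference, (EBIT − 119,000)(1 − t)/1,010,000 = (EBIT − 825,000)(1 − t)/610,000.
The (1 − t) factor cancels: (EBIT − 119,000) × 610,000 = (EBIT − 825,000) × 1,010,000.
EBIT × (1,010,000 − 610,000) = 825,000 × 1,010,000 − 119,000 × 610,000 = 760,660,000,000, so EBIT = 760,660,000,000 ÷ 400,000 = 1,901,650.00.

£1,901,650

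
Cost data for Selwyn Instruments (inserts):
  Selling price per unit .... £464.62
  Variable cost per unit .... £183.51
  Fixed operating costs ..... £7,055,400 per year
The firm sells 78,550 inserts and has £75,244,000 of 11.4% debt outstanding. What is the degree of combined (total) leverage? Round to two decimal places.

3.42

Contribution at this volume is 78,550 × £281.11 = £22,081,190.50.
EBIT = £22,081,190.50 − £7,055,400 = £15,025,790.50. Interest = £8,577,816.00.
DOL = £22,081,190.50 ÷ £15,025,790.50 = 1.4696; DFL = £15,025,790.50 ÷ £6,447,974.50 = 2.3303.
Combined leverage = 1.4696 × 2.3303 = 3.4246.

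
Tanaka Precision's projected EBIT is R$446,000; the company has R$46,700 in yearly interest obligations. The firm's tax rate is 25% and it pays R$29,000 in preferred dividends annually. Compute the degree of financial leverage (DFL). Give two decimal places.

1.24

Annual interest charges come to R$46,700.00.
Preferred dividends grossed up pre-tax: R$29,000 / (1 − 0.25) = R$38,666.67.
DFL = EBIT ÷ [EBIT − I − D_p/(1−t)] = R$446,000 ÷ [R$446,000 − R$46,700.00 − R$38,666.67] = R$446,000 ÷ R$360,633.33 = 1.2367.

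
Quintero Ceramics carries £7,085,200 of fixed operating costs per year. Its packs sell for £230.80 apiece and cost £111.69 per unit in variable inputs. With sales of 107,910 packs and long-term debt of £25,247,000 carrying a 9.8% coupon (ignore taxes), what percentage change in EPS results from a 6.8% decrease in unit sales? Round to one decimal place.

-26.5%

Total contribution margin = 107,910 × £119.11 = £12,853,160.10.
EBIT = £12,853,160.10 − £7,085,200 = £5,767,960.10.
Interest = £2,474,206.00, so EBIT − I = £3,293,754.10.
DCL = total CM / (EBIT − I) = £12,853,160.10 / £3,293,754.10 = 3.9023.
%ΔEPS = DCL × %ΔSales = 3.9023 × -6.8% = -26.5%.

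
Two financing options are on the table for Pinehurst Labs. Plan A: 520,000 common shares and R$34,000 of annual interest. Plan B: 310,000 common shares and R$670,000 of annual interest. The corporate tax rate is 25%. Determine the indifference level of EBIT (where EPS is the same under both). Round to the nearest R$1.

R$1,608,857

At indifference, (EBIT − 34,000)(1 − t)/520,000 = (EBIT − 670,000)(1 − t)/310,000.
Cancelling (1 − t) and cross-multiplying: 310,000·(EBIT − 34,000) = 520,000·(EBIT − 670,000).
EBIT × (520,000 − 310,000) = 670,000 × 520,000 − 34,000 × 310,000 = 337,860,000,000, so EBIT = 337,860,000,000 ÷ 210,000 = 1,608,857.14.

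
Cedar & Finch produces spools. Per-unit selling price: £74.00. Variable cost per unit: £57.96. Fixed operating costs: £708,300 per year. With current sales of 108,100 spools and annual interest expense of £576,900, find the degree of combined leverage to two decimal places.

3.86

At 108,100 units, contribution = 108,100 × £16.04 = £1,733,924.00.
EBIT = £1,733,924.00 − £708,300 = £1,025,624.00. Interest = £576,900.00, so EBIT − I = £448,724.00.
Degree of total leverage = total CM / (EBIT − interest) = £1,733,924.00 / £448,724.00 = 3.8641.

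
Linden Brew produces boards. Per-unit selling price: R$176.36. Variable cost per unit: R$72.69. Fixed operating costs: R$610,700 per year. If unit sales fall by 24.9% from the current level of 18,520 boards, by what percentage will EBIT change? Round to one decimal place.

Contribution at this volume is 18,520 × R$103.67 = R$1,919,968.40.
EBIT = R$1,919,968.40 − R$610,700 = R$1,309,268.40.
So DOL = total CM / EBIT = R$1,919,968.40 / R$1,309,268.40 = 1.4664.
Operating income changes by 1.4664 × -24.9% = -36.5%.

-36.5%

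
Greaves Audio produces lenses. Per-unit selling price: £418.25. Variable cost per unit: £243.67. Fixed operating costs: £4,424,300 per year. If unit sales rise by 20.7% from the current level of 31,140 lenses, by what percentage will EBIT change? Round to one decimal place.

+111.2%

Total contribution margin = 31,140 × £174.58 = £5,436,421.20.
EBIT = £5,436,421.20 − £4,424,300 = £1,012,121.20.
DOL = contribution ÷ EBIT = £5,436,421.20 ÷ £1,012,121.20 = 5.3713.
Operating income changes by 5.3713 × +20.7% = +111.2%.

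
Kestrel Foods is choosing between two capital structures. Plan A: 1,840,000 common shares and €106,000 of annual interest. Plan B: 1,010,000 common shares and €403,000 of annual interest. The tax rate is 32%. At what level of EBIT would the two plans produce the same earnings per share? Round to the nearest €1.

€764,410

Set EPS_A = EPS_B: (EBIT − €106,000)(1 − 0.32) ÷ 1,840,000 = (EBIT − €403,000)(1 − 0.32) ÷ 1,010,000.
The (1 − t) factor cancels: (EBIT − 106,000) × 1,010,000 = (EBIT − 403,000) × 1,840,000.
Solving, EBIT = (403,000·1,840,000 − 106,000·1,010,000) / (1,840,000 − 1,010,000) = 634,460,000,000 / 830,000 = 764,409.64.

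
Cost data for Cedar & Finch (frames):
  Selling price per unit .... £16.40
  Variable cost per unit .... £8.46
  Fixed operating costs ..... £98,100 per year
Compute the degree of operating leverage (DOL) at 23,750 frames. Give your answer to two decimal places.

2.08

At 23,750 units, contribution = 23,750 × £7.94 = £188,575.00.
Subtracting fixed costs: EBIT = £188,575.00 − £98,100 = £90,475.00.
Degree of operating leverage = £188,575.00 / £90,475.00 = 2.0843.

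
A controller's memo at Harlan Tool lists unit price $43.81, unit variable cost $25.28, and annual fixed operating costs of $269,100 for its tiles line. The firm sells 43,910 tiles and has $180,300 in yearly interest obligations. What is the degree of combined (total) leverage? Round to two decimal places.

Total contribution margin = 43,910 × $18.53 = $813,652.30.
Subtracting fixed costs: EBIT = $813,652.30 − $269,100 = $544,552.30. Interest = $180,300.00.
DOL = $813,652.30 ÷ $544,552.30 = 1.4942; DFL = $544,552.30 ÷ $364,252.30 = 1.4950.
Combined leverage = 1.4942 × 1.4950 = 2.2338.

2.23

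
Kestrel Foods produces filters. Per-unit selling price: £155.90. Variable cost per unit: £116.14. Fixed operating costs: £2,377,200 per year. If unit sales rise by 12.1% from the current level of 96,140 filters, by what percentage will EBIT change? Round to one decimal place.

+32.0%

Contribution at this volume is 96,140 × £39.76 = £3,822,526.40.
Operating income = contribution − fixed costs = £3,822,526.40 − £2,377,200 = £1,445,326.40.
DOL = contribution ÷ EBIT = £3,822,526.40 ÷ £1,445,326.40 = 2.6447.
Operating income changes by 2.6447 × +12.1% = +32.0%.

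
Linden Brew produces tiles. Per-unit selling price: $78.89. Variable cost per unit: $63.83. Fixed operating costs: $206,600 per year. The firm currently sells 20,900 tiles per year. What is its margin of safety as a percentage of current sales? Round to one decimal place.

34.4%

Contribution margin per unit = $78.89 − $63.83 = $15.06. Break-even units = $206,600 ÷ $15.06 = 13,718.46; break-even revenue = 13,718.46 × $78.89 = $1,082,249.27.
Current sales = 20,900 × $78.89 = $1,648,801.00.
Margin of safety = ($1,648,801.00 − $1,082,249.27) ÷ $1,648,801.00 = 34.4%.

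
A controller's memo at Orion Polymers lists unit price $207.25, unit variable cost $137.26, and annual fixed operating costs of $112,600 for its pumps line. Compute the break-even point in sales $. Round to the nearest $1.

$333,424

Contribution margin per unit = $207.25 − $137.26 = $69.99, a CM ratio of $69.99 ÷ $207.25 = 0.3377.
Break-even sales = FC ÷ CM ratio = $112,600 × $207.25 / $69.99 = $333,424.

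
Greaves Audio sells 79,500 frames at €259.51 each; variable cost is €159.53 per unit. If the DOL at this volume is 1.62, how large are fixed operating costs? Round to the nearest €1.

Total contribution margin = 79,500 × €99.98 = €7,948,410.00.
Since DOL = CM ÷ EBIT, EBIT = €7,948,410.00 ÷ 1.62 = €4,906,425.93.
And FC = contribution − EBIT = €7,948,410.00 − €4,906,425.93 = €3,041,984.

€3,041,984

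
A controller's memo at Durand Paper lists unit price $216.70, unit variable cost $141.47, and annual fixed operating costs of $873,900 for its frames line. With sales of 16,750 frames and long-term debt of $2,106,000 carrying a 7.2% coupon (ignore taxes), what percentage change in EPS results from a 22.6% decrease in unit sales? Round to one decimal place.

At 16,750 units, contribution = 16,750 × $75.23 = $1,260,102.50.
Operating income = contribution − fixed costs = $1,260,102.50 − $873,900 = $386,202.50.
Interest = $151,632.00, so EBIT − I = $234,570.50.
DCL = total CM / (EBIT − I) = $1,260,102.50 / $234,570.50 = 5.3720.
%ΔEPS = DCL × %ΔSales = 5.3720 × -22.6% = -121.4%.

-121.4%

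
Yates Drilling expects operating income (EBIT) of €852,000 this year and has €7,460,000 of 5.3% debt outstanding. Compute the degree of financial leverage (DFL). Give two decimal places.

1.87

Interest = €395,380.00.
Degree of financial leverage = EBIT / (EBIT − interest) = €852,000 / €456,620.00 = 1.8659.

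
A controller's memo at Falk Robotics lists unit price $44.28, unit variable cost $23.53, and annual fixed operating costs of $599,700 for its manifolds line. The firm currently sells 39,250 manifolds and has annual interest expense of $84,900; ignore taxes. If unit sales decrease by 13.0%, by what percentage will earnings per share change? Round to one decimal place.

-81.5%

Contribution at this volume is 39,250 × $20.75 = $814,437.50.
Subtracting fixed costs: EBIT = $814,437.50 − $599,700 = $214,737.50.
After interest of $84,900.00, pre-tax earnings = $129,837.50.
DCL = total CM / (EBIT − I) = $814,437.50 / $129,837.50 = 6.2727.
%ΔEPS = DCL × %ΔSales = 6.2727 × -13.0% = -81.5%.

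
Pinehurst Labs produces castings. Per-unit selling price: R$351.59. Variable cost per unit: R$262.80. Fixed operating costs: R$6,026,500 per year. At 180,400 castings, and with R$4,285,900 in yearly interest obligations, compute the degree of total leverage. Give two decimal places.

2.81

Contribution at this volume is 180,400 × R$88.79 = R$16,017,716.00.
Operating income = contribution − fixed costs = R$16,017,716.00 − R$6,026,500 = R$9,991,216.00. Interest = R$4,285,900.00.
DOL = R$16,017,716.00 ÷ R$9,991,216.00 = 1.6032; DFL = R$9,991,216.00 ÷ R$5,705,316.00 = 1.7512.
Combined leverage = 1.6032 × 1.7512 = 2.8075.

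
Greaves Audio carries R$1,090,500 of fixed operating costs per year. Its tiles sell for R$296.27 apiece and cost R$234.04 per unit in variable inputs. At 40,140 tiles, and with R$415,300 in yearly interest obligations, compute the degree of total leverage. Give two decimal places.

At 40,140 units, contribution = 40,140 × R$62.23 = R$2,497,912.20.
Operating income = contribution − fixed costs = R$2,497,912.20 − R$1,090,500 = R$1,407,412.20. Interest = R$415,300.00, so EBIT − I = R$992,112.20.
DCL = contribution ÷ (EBIT − I) = R$2,497,912.20 ÷ R$992,112.20 = 2.5178.

2.52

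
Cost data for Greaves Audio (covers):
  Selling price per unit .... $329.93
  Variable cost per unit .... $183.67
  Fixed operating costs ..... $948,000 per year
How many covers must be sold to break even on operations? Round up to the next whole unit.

Contribution margin per unit = $329.93 − $183.67 = $146.26.
Break-even Q = $948,000 / $146.26 = 6,481.61 → 6,482 covers.

6,482 covers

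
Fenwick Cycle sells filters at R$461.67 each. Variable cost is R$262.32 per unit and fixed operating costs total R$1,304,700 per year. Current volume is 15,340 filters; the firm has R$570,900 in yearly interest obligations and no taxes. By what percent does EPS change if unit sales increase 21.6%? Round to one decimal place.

+55.9%

Total contribution margin = 15,340 × R$199.35 = R$3,058,029.00.
Subtracting fixed costs: EBIT = R$3,058,029.00 − R$1,304,700 = R$1,753,329.00.
Interest = R$570,900.00, so EBIT − I = R$1,182,429.00.
DCL = total CM / (EBIT − I) = R$3,058,029.00 / R$1,182,429.00 = 2.5862.
%ΔEPS = DCL × %ΔSales = 2.5862 × +21.6% = +55.9%.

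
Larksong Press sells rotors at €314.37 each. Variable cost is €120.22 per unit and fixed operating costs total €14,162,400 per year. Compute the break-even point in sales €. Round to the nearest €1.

CM per unit = €314.37 − €120.22 = €194.15; CM ratio = €194.15 / €314.37 = 0.6176.
Break-even sales = FC ÷ CM ratio = €14,162,400 × €314.37 / €194.15 = €22,931,927.

€22,931,927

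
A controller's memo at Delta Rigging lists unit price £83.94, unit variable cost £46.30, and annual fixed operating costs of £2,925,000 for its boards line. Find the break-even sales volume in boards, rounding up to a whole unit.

77,710 boards

Contribution margin per unit = £83.94 − £46.30 = £37.64.
Units to break even: £2,925,000 ÷ £37.64 = 77,709.88, rounded up to 77,710.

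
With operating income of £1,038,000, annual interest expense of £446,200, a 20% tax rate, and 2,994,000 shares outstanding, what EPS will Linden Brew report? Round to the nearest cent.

£0.16

Pre-tax income = £1,038,000 − £446,200.00 = £591,800.00.
Net income = £591,800.00 × (1 − 0.20) = £473,440.00.
EPS = £473,440.00 ÷ 2,994,000 = £0.16.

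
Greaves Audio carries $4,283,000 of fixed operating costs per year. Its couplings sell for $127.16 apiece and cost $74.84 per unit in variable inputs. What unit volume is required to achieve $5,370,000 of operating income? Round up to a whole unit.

Unit CM = price − variable cost = $127.16 − $74.84 = $52.32.
Required volume = (fixed costs + target profit) ÷ CM = ($4,283,000 + $5,370,000) ÷ $52.32 = 184,499.24, so 184,500 couplings.

184,500 couplings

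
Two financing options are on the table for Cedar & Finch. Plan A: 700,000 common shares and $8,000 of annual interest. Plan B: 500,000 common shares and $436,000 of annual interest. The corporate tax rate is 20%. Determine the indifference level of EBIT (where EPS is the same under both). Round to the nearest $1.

Set EPS_A = EPS_B: (EBIT − $8,000)(1 − 0.20) ÷ 700,000 = (EBIT − $436,000)(1 − 0.20) ÷ 500,000.
The (1 − t) factor cancels: (EBIT − 8,000) × 500,000 = (EBIT − 436,000) × 700,000.
EBIT × (700,000 − 500,000) = 436,000 × 700,000 − 8,000 × 500,000 = 301,200,000,000, so EBIT = 301,200,000,000 ÷ 200,000 = 1,506,000.00.

$1,506,000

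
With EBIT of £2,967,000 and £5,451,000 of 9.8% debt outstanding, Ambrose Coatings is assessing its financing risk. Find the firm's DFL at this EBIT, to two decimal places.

Interest = £534,198.00.
DFL = EBIT ÷ (EBIT − I) = £2,967,000 ÷ (£2,967,000 − £534,198.00) = £2,967,000 ÷ £2,432,802.00 = 1.2196.

1.22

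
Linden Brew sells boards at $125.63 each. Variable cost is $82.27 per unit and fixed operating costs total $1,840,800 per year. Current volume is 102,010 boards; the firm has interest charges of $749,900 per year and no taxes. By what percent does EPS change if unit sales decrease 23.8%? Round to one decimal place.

-57.4%

Total contribution margin = 102,010 × $43.36 = $4,423,153.60.
EBIT = $4,423,153.60 − $1,840,800 = $2,582,353.60.
After interest of $749,900.00, pre-tax earnings = $1,832,453.60.
DCL = total CM / (EBIT − I) = $4,423,153.60 / $1,832,453.60 = 2.4138.
%ΔEPS = DCL × %ΔSales = 2.4138 × -23.8% = -57.4%.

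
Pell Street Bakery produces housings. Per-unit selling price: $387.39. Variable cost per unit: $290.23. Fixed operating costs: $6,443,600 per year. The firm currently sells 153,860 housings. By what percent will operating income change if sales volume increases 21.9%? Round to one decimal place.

+38.5%

Contribution at this volume is 153,860 × $97.16 = $14,949,037.60.
EBIT = $14,949,037.60 − $6,443,600 = $8,505,437.60.
DOL = contribution ÷ EBIT = $14,949,037.60 ÷ $8,505,437.60 = 1.7576.
%ΔEBIT = DOL × %ΔSales = 1.7576 × +21.9% = +38.5%.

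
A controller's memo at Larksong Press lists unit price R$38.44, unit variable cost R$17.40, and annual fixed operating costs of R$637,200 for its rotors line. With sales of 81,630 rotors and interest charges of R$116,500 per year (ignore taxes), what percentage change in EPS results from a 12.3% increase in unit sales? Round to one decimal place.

+21.9%

At 81,630 units, contribution = 81,630 × R$21.04 = R$1,717,495.20.
Subtracting fixed costs: EBIT = R$1,717,495.20 − R$637,200 = R$1,080,295.20.
After interest of R$116,500.00, pre-tax earnings = R$963,795.20.
Degree of combined leverage = contribution ÷ (EBIT − I) = R$1,717,495.20 ÷ R$963,795.20 = 1.7820.
EPS therefore changes by 1.7820 × (+12.3%) = +21.9%.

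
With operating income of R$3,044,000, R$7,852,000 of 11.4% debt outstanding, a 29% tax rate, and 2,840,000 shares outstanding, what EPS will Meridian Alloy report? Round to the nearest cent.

Pre-tax income = R$3,044,000 − R$895,128.00 = R$2,148,872.00.
After tax at 29%: net income = R$2,148,872.00 × 0.71 = R$1,525,699.12.
Per share: R$1,525,699.12 / 2,840,000 shares = R$0.54.

R$0.54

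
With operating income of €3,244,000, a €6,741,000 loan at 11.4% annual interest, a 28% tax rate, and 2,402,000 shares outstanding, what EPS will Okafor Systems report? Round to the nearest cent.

Interest = €768,474.00, so EBT = €3,244,000 − €768,474.00 = €2,475,526.00.
After tax at 28%: net income = €2,475,526.00 × 0.72 = €1,782,378.72.
EPS = €1,782,378.72 ÷ 2,402,000 = €0.74.

€0.74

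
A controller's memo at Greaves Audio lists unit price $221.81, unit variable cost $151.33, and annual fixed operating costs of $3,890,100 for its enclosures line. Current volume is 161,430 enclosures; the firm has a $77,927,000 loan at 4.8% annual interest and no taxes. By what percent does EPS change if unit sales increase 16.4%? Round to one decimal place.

At 161,430 units, contribution = 161,430 × $70.48 = $11,377,586.40.
Subtracting fixed costs: EBIT = $11,377,586.40 − $3,890,100 = $7,487,486.40.
Interest = $3,740,496.00, so EBIT − I = $3,746,990.40.
Degree of combined leverage = contribution ÷ (EBIT − I) = $11,377,586.40 ÷ $3,746,990.40 = 3.0365.
EPS therefore changes by 3.0365 × (+16.4%) = +49.8%.

+49.8%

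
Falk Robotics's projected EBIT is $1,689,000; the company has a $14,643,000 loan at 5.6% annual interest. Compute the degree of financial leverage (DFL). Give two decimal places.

Annual interest charges come to $820,008.00.
Degree of financial leverage = EBIT / (EBIT − interest) = $1,689,000 / $868,992.00 = 1.9436.

1.94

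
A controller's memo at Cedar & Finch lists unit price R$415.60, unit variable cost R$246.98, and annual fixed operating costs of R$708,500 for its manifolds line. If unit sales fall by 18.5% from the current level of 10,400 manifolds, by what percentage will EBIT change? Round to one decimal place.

Contribution at this volume is 10,400 × R$168.62 = R$1,753,648.00.
EBIT = R$1,753,648.00 − R$708,500 = R$1,045,148.00.
DOL = contribution ÷ EBIT = R$1,753,648.00 ÷ R$1,045,148.00 = 1.6779.
%ΔEBIT = DOL × %ΔSales = 1.6779 × -18.5% = -31.0%.

-31.0%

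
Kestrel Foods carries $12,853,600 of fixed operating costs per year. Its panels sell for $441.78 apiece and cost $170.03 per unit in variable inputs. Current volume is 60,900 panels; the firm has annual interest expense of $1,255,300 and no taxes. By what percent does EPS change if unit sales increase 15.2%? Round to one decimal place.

+103.1%

Contribution at this volume is 60,900 × $271.75 = $16,549,575.00.
Operating income = contribution − fixed costs = $16,549,575.00 − $12,853,600 = $3,695,975.00.
After interest of $1,255,300.00, pre-tax earnings = $2,440,675.00.
Degree of combined leverage = contribution ÷ (EBIT − I) = $16,549,575.00 ÷ $2,440,675.00 = 6.7807.
EPS therefore changes by 6.7807 × (+15.2%) = +103.1%.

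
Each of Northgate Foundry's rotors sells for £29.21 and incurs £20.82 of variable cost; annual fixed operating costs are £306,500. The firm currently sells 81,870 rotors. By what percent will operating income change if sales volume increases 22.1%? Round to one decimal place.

+39.9%

Contribution at this volume is 81,870 × £8.39 = £686,889.30.
Operating income = contribution − fixed costs = £686,889.30 − £306,500 = £380,389.30.
Degree of operating leverage = £686,889.30 / £380,389.30 = 1.8058.
So EBIT moves 1.8058 × (+22.1%) = +39.9%.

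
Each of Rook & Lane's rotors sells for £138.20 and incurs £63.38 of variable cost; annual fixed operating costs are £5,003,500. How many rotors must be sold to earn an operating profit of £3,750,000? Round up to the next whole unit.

116,995 rotors

Contribution margin per unit = £138.20 − £63.38 = £74.82.
Need Q such that Q × £74.82 − £5,003,500 = £3,750,000, i.e. Q = £8,753,500 / £74.82 = 116,994.12 → 116,995.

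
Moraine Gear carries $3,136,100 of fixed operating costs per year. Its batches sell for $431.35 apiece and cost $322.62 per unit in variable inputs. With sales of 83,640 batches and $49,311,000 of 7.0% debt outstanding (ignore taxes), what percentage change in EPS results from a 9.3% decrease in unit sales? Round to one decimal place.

Contribution at this volume is 83,640 × $108.73 = $9,094,177.20.
EBIT = $9,094,177.20 − $3,136,100 = $5,958,077.20.
Interest = $3,451,770.00, so EBIT − I = $2,506,307.20.
Degree of combined leverage = contribution ÷ (EBIT − I) = $9,094,177.20 ÷ $2,506,307.20 = 3.6285.
%ΔEPS = DCL × %ΔSales = 3.6285 × -9.3% = -33.7%.

-33.7%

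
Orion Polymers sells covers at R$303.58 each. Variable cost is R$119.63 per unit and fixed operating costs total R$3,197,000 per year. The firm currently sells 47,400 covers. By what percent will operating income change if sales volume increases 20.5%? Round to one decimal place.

At 47,400 units, contribution = 47,400 × R$183.95 = R$8,719,230.00.
Operating income = contribution − fixed costs = R$8,719,230.00 − R$3,197,000 = R$5,522,230.00.
Degree of operating leverage = R$8,719,230.00 / R$5,522,230.00 = 1.5789.
So EBIT moves 1.5789 × (+20.5%) = +32.4%.

+32.4%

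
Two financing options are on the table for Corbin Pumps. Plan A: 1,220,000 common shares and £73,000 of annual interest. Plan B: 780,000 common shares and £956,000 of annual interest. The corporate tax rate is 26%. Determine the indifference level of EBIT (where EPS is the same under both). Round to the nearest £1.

£2,521,318

Set EPS_A = EPS_B: (EBIT − £73,000)(1 − 0.26) ÷ 1,220,000 = (EBIT − £956,000)(1 − 0.26) ÷ 780,000.
The (1 − t) factor cancels: (EBIT − 73,000) × 780,000 = (EBIT − 956,000) × 1,220,000.
Solving, EBIT = (956,000·1,220,000 − 73,000·780,000) / (1,220,000 − 780,000) = 1,109,380,000,000 / 440,000 = 2,521,318.18.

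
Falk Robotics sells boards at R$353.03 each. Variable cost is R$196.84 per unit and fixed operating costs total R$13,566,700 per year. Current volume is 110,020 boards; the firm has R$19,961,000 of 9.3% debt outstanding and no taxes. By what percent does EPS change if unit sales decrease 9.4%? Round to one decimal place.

Contribution at this volume is 110,020 × R$156.19 = R$17,184,023.80.
EBIT = R$17,184,023.80 − R$13,566,700 = R$3,617,323.80.
After interest of R$1,856,373.00, pre-tax earnings = R$1,760,950.80.
Degree of combined leverage = contribution ÷ (EBIT − I) = R$17,184,023.80 ÷ R$1,760,950.80 = 9.7584.
EPS therefore changes by 9.7584 × (-9.4%) = -91.7%.

-91.7%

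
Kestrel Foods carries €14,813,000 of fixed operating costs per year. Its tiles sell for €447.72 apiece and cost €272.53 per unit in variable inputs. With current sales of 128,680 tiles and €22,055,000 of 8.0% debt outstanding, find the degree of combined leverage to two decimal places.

3.78

Contribution at this volume is 128,680 × €175.19 = €22,543,449.20.
Subtracting fixed costs: EBIT = €22,543,449.20 − €14,813,000 = €7,730,449.20. Interest = €1,764,400.00, so EBIT − I = €5,966,049.20.
DCL = contribution ÷ (EBIT − I) = €22,543,449.20 ÷ €5,966,049.20 = 3.7786.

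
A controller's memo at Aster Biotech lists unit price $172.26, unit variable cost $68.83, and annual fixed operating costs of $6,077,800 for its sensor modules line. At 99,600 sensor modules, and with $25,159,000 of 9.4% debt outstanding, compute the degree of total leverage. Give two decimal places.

At 99,600 units, contribution = 99,600 × $103.43 = $10,301,628.00.
EBIT = $10,301,628.00 − $6,077,800 = $4,223,828.00. Interest = $2,364,946.00, so EBIT − I = $1,858,882.00.
Degree of total leverage = total CM / (EBIT − interest) = $10,301,628.00 / $1,858,882.00 = 5.5418.

5.54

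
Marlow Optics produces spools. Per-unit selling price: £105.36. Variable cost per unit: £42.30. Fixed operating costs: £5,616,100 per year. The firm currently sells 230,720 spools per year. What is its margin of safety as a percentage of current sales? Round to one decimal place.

61.4%

Unit CM = price − variable cost = £105.36 − £42.30 = £63.06. Break-even units = £5,616,100 ÷ £63.06 = 89,059.63; break-even revenue = 89,059.63 × £105.36 = £9,383,322.17.
Current sales = 230,720 × £105.36 = £24,308,659.20.
Margin of safety = (£24,308,659.20 − £9,383,322.17) ÷ £24,308,659.20 = 61.4%.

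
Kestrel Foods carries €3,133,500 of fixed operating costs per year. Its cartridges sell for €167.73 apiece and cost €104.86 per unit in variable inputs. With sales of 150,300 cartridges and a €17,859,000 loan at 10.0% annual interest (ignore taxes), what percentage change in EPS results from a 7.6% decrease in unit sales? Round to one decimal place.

-15.9%

Total contribution margin = 150,300 × €62.87 = €9,449,361.00.
Subtracting fixed costs: EBIT = €9,449,361.00 − €3,133,500 = €6,315,861.00.
After interest of €1,785,900.00, pre-tax earnings = €4,529,961.00.
DCL = total CM / (EBIT − I) = €9,449,361.00 / €4,529,961.00 = 2.0860.
EPS therefore changes by 2.0860 × (-7.6%) = -15.9%.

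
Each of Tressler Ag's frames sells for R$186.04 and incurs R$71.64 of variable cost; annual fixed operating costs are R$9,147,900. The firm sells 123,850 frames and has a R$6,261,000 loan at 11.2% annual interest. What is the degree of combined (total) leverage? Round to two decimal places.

Total contribution margin = 123,850 × R$114.40 = R$14,168,440.00.
Subtracting fixed costs: EBIT = R$14,168,440.00 − R$9,147,900 = R$5,020,540.00. Interest = R$701,232.00.
DOL = R$14,168,440.00 ÷ R$5,020,540.00 = 2.8221; DFL = R$5,020,540.00 ÷ R$4,319,308.00 = 1.1623.
Combined leverage = 2.8221 × 1.1623 = 3.2801.

3.28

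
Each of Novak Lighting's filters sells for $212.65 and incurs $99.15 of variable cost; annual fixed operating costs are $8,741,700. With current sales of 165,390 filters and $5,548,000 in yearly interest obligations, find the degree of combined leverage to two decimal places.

Total contribution margin = 165,390 × $113.50 = $18,771,765.00.
Subtracting fixed costs: EBIT = $18,771,765.00 − $8,741,700 = $10,030,065.00. Interest = $5,548,000.00, so EBIT − I = $4,482,065.00.
DCL = contribution ÷ (EBIT − I) = $18,771,765.00 ÷ $4,482,065.00 = 4.1882.

4.19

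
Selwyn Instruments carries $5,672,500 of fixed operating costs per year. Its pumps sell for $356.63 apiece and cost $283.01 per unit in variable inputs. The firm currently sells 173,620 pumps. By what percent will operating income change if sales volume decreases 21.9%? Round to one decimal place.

Contribution at this volume is 173,620 × $73.62 = $12,781,904.40.
Operating income = contribution − fixed costs = $12,781,904.40 − $5,672,500 = $7,109,404.40.
DOL = contribution ÷ EBIT = $12,781,904.40 ÷ $7,109,404.40 = 1.7979.
So EBIT moves 1.7979 × (-21.9%) = -39.4%.

-39.4%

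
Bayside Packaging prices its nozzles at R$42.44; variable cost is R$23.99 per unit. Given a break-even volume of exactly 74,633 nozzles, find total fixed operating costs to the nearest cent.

Contribution margin per unit = R$42.44 − R$23.99 = R$18.45.
Since BE = FC / CM, FC = 74,633 × R$18.45 = R$1,376,978.85.

R$1,376,978.85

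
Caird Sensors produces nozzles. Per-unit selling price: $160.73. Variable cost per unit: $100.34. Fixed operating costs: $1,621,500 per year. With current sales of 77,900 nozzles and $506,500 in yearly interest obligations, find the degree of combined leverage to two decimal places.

Contribution at this volume is 77,900 × $60.39 = $4,704,381.00.
Operating income = contribution − fixed costs = $4,704,381.00 − $1,621,500 = $3,082,881.00. Interest = $506,500.00, so EBIT − I = $2,576,381.00.
Degree of total leverage = total CM / (EBIT − interest) = $4,704,381.00 / $2,576,381.00 = 1.8260.

1.83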